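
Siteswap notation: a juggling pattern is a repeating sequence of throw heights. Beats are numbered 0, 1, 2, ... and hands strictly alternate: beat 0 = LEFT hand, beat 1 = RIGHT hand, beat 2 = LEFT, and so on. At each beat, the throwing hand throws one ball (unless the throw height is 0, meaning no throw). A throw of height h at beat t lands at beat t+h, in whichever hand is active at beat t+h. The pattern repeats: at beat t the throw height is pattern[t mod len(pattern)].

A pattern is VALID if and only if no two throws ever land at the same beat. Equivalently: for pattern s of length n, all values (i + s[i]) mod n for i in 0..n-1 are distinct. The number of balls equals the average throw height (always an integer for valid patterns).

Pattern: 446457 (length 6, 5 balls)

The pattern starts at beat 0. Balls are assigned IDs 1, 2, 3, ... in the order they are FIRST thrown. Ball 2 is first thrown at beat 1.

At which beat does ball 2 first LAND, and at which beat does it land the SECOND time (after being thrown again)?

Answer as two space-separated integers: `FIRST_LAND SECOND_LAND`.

Beat 0 (L): throw ball1 h=4 -> lands@4:L; in-air after throw: [b1@4:L]
Beat 1 (R): throw ball2 h=4 -> lands@5:R; in-air after throw: [b1@4:L b2@5:R]
Beat 2 (L): throw ball3 h=6 -> lands@8:L; in-air after throw: [b1@4:L b2@5:R b3@8:L]
Beat 3 (R): throw ball4 h=4 -> lands@7:R; in-air after throw: [b1@4:L b2@5:R b4@7:R b3@8:L]
Beat 4 (L): throw ball1 h=5 -> lands@9:R; in-air after throw: [b2@5:R b4@7:R b3@8:L b1@9:R]
Beat 5 (R): throw ball2 h=7 -> lands@12:L; in-air after throw: [b4@7:R b3@8:L b1@9:R b2@12:L]
Beat 6 (L): throw ball5 h=4 -> lands@10:L; in-air after throw: [b4@7:R b3@8:L b1@9:R b5@10:L b2@12:L]
Beat 7 (R): throw ball4 h=4 -> lands@11:R; in-air after throw: [b3@8:L b1@9:R b5@10:L b4@11:R b2@12:L]
Beat 8 (L): throw ball3 h=6 -> lands@14:L; in-air after throw: [b1@9:R b5@10:L b4@11:R b2@12:L b3@14:L]
Beat 9 (R): throw ball1 h=4 -> lands@13:R; in-air after throw: [b5@10:L b4@11:R b2@12:L b1@13:R b3@14:L]
Beat 10 (L): throw ball5 h=5 -> lands@15:R; in-air after throw: [b4@11:R b2@12:L b1@13:R b3@14:L b5@15:R]
Beat 11 (R): throw ball4 h=7 -> lands@18:L; in-air after throw: [b2@12:L b1@13:R b3@14:L b5@15:R b4@18:L]
Beat 12 (L): throw ball2 h=4 -> lands@16:L; in-air after throw: [b1@13:R b3@14:L b5@15:R b2@16:L b4@18:L]
Ball 2: thrown@1 h=4 -> first land @5; rethrown@5 h=7 -> second land @12

Answer: 5 12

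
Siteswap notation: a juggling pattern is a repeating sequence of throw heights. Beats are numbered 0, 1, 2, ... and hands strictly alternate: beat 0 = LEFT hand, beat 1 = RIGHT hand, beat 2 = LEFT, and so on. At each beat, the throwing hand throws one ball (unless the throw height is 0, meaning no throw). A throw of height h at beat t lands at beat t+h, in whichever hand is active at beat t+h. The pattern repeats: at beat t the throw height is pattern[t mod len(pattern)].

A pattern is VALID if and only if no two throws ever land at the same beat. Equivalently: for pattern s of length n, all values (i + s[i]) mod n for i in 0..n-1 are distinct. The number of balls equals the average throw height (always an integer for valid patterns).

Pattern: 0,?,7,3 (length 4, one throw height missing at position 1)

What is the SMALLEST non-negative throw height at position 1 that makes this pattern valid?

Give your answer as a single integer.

Answer: 2

Derivation:
i=0: (0 + 0) mod 4 = 0
i=1: s[i]=? (unknown)
i=2: (2 + 7) mod 4 = 1
i=3: (3 + 3) mod 4 = 2
Known residues: [0, 1, 2]; need a permutation of 0..3, so missing residue r = 3
Need (1 + s) mod 4 = 3; smallest s = (3 - 1) mod 4 = 2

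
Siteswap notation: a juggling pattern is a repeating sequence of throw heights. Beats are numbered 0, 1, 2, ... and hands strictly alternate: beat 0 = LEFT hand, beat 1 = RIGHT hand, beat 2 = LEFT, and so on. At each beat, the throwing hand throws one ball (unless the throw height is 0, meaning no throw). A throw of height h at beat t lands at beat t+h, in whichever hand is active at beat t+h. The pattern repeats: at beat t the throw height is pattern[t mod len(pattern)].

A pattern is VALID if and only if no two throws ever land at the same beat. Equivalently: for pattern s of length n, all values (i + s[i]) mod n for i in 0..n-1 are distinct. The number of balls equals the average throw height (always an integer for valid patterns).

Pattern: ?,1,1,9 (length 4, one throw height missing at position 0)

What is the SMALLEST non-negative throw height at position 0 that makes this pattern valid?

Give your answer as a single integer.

Answer: 1

Derivation:
i=0: s[i]=? (unknown)
i=1: (1 + 1) mod 4 = 2
i=2: (2 + 1) mod 4 = 3
i=3: (3 + 9) mod 4 = 0
Known residues: [0, 2, 3]; need a permutation of 0..3, so missing residue r = 1
Need (0 + s) mod 4 = 1; smallest s = (1 - 0) mod 4 = 1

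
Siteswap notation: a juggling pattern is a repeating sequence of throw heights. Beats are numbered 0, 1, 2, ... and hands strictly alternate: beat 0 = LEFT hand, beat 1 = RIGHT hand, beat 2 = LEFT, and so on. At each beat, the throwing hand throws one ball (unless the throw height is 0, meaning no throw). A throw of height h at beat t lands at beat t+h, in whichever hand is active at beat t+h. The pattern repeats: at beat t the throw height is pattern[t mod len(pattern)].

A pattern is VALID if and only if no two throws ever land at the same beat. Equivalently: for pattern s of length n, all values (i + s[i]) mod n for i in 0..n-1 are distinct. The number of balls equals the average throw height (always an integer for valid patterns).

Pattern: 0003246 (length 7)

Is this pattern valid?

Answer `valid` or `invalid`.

Answer: invalid

Derivation:
i=0: (i + s[i]) mod n = (0 + 0) mod 7 = 0
i=1: (i + s[i]) mod n = (1 + 0) mod 7 = 1
i=2: (i + s[i]) mod n = (2 + 0) mod 7 = 2
i=3: (i + s[i]) mod n = (3 + 3) mod 7 = 6
i=4: (i + s[i]) mod n = (4 + 2) mod 7 = 6
i=5: (i + s[i]) mod n = (5 + 4) mod 7 = 2
i=6: (i + s[i]) mod n = (6 + 6) mod 7 = 5
Residues: [0, 1, 2, 6, 6, 2, 5], distinct: False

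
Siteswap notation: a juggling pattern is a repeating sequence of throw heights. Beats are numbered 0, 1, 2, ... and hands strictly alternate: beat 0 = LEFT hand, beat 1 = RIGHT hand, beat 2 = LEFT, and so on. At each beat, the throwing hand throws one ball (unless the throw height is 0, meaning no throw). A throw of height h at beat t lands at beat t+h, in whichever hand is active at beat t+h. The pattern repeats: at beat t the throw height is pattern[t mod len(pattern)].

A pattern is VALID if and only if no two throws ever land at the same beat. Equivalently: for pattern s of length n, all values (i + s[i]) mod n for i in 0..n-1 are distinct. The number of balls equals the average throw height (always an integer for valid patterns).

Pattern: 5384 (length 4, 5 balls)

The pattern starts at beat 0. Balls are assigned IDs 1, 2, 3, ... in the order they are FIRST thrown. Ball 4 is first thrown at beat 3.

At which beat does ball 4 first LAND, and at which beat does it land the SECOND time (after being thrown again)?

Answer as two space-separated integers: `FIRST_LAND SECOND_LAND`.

Beat 0 (L): throw ball1 h=5 -> lands@5:R; in-air after throw: [b1@5:R]
Beat 1 (R): throw ball2 h=3 -> lands@4:L; in-air after throw: [b2@4:L b1@5:R]
Beat 2 (L): throw ball3 h=8 -> lands@10:L; in-air after throw: [b2@4:L b1@5:R b3@10:L]
Beat 3 (R): throw ball4 h=4 -> lands@7:R; in-air after throw: [b2@4:L b1@5:R b4@7:R b3@10:L]
Beat 4 (L): throw ball2 h=5 -> lands@9:R; in-air after throw: [b1@5:R b4@7:R b2@9:R b3@10:L]
Beat 5 (R): throw ball1 h=3 -> lands@8:L; in-air after throw: [b4@7:R b1@8:L b2@9:R b3@10:L]
Beat 6 (L): throw ball5 h=8 -> lands@14:L; in-air after throw: [b4@7:R b1@8:L b2@9:R b3@10:L b5@14:L]
Beat 7 (R): throw ball4 h=4 -> lands@11:R; in-air after throw: [b1@8:L b2@9:R b3@10:L b4@11:R b5@14:L]
Beat 8 (L): throw ball1 h=5 -> lands@13:R; in-air after throw: [b2@9:R b3@10:L b4@11:R b1@13:R b5@14:L]
Beat 9 (R): throw ball2 h=3 -> lands@12:L; in-air after throw: [b3@10:L b4@11:R b2@12:L b1@13:R b5@14:L]
Beat 10 (L): throw ball3 h=8 -> lands@18:L; in-air after throw: [b4@11:R b2@12:L b1@13:R b5@14:L b3@18:L]
Beat 11 (R): throw ball4 h=4 -> lands@15:R; in-air after throw: [b2@12:L b1@13:R b5@14:L b4@15:R b3@18:L]
Ball 4: thrown@3 h=4 -> first land @7; rethrown@7 h=4 -> second land @11

Answer: 7 11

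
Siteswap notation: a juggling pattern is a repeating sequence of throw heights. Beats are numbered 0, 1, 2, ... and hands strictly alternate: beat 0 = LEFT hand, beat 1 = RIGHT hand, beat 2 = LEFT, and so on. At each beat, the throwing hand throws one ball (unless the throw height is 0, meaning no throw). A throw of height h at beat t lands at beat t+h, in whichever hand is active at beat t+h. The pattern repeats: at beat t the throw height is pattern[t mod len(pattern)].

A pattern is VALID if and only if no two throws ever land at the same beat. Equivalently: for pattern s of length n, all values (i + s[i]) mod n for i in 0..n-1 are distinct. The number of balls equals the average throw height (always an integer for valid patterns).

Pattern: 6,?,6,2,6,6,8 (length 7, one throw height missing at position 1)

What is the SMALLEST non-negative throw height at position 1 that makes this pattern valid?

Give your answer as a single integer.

Answer: 1

Derivation:
i=0: (0 + 6) mod 7 = 6
i=1: s[i]=? (unknown)
i=2: (2 + 6) mod 7 = 1
i=3: (3 + 2) mod 7 = 5
i=4: (4 + 6) mod 7 = 3
i=5: (5 + 6) mod 7 = 4
i=6: (6 + 8) mod 7 = 0
Known residues: [0, 1, 3, 4, 5, 6]; need a permutation of 0..6, so missing residue r = 2
Need (1 + s) mod 7 = 2; smallest s = (2 - 1) mod 7 = 1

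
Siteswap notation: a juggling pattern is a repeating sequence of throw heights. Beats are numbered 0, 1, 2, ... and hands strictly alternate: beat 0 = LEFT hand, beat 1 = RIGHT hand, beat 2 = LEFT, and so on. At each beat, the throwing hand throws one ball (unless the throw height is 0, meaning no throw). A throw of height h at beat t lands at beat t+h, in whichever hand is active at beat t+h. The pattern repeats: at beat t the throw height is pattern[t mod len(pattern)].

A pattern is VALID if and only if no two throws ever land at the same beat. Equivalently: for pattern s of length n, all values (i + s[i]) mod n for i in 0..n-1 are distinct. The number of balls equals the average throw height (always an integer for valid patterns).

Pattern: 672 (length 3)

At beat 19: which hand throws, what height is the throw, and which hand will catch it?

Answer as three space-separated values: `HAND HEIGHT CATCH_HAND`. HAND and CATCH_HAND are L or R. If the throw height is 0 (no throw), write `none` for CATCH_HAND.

Answer: R 7 L

Derivation:
Beat 19: 19 mod 2 = 1, so hand = R
Throw height = pattern[19 mod 3] = pattern[1] = 7
Lands at beat 19+7=26, 26 mod 2 = 0, so catch hand = L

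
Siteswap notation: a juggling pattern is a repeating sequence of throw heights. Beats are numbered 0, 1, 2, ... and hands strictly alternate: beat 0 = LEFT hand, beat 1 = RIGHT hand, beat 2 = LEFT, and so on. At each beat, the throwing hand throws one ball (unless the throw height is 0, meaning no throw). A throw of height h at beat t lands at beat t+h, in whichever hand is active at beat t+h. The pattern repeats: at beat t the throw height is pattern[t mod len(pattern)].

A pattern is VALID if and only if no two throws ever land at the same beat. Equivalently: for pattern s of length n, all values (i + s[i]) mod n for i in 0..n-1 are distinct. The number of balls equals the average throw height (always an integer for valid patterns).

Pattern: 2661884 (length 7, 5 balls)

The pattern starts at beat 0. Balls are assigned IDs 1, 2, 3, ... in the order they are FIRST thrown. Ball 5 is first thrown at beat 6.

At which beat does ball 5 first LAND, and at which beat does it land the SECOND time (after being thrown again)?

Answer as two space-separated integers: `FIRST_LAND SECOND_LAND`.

Beat 0 (L): throw ball1 h=2 -> lands@2:L; in-air after throw: [b1@2:L]
Beat 1 (R): throw ball2 h=6 -> lands@7:R; in-air after throw: [b1@2:L b2@7:R]
Beat 2 (L): throw ball1 h=6 -> lands@8:L; in-air after throw: [b2@7:R b1@8:L]
Beat 3 (R): throw ball3 h=1 -> lands@4:L; in-air after throw: [b3@4:L b2@7:R b1@8:L]
Beat 4 (L): throw ball3 h=8 -> lands@12:L; in-air after throw: [b2@7:R b1@8:L b3@12:L]
Beat 5 (R): throw ball4 h=8 -> lands@13:R; in-air after throw: [b2@7:R b1@8:L b3@12:L b4@13:R]
Beat 6 (L): throw ball5 h=4 -> lands@10:L; in-air after throw: [b2@7:R b1@8:L b5@10:L b3@12:L b4@13:R]
Beat 7 (R): throw ball2 h=2 -> lands@9:R; in-air after throw: [b1@8:L b2@9:R b5@10:L b3@12:L b4@13:R]
Beat 8 (L): throw ball1 h=6 -> lands@14:L; in-air after throw: [b2@9:R b5@10:L b3@12:L b4@13:R b1@14:L]
Beat 9 (R): throw ball2 h=6 -> lands@15:R; in-air after throw: [b5@10:L b3@12:L b4@13:R b1@14:L b2@15:R]
Beat 10 (L): throw ball5 h=1 -> lands@11:R; in-air after throw: [b5@11:R b3@12:L b4@13:R b1@14:L b2@15:R]
Beat 11 (R): throw ball5 h=8 -> lands@19:R; in-air after throw: [b3@12:L b4@13:R b1@14:L b2@15:R b5@19:R]
Ball 5: thrown@6 h=4 -> first land @10; rethrown@10 h=1 -> second land @11

Answer: 10 11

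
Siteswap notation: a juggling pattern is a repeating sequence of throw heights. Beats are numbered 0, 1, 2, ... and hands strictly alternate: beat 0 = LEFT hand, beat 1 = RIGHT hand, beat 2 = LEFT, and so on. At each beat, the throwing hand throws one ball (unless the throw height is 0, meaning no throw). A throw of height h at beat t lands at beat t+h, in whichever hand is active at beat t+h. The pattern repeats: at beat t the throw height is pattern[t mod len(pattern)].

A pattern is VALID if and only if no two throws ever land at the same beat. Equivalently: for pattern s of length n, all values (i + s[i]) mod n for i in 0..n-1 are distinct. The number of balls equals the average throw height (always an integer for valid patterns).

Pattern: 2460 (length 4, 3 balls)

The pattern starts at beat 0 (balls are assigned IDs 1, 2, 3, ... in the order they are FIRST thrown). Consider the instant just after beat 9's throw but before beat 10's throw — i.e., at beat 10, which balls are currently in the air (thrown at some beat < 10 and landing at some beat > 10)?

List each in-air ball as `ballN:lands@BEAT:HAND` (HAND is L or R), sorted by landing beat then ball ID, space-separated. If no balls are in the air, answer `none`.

Answer: ball3:lands@12:L ball2:lands@13:R

Derivation:
Beat 0 (L): throw ball1 h=2 -> lands@2:L; in-air after throw: [b1@2:L]
Beat 1 (R): throw ball2 h=4 -> lands@5:R; in-air after throw: [b1@2:L b2@5:R]
Beat 2 (L): throw ball1 h=6 -> lands@8:L; in-air after throw: [b2@5:R b1@8:L]
Beat 4 (L): throw ball3 h=2 -> lands@6:L; in-air after throw: [b2@5:R b3@6:L b1@8:L]
Beat 5 (R): throw ball2 h=4 -> lands@9:R; in-air after throw: [b3@6:L b1@8:L b2@9:R]
Beat 6 (L): throw ball3 h=6 -> lands@12:L; in-air after throw: [b1@8:L b2@9:R b3@12:L]
Beat 8 (L): throw ball1 h=2 -> lands@10:L; in-air after throw: [b2@9:R b1@10:L b3@12:L]
Beat 9 (R): throw ball2 h=4 -> lands@13:R; in-air after throw: [b1@10:L b3@12:L b2@13:R]
Beat 10 (L): throw ball1 h=6 -> lands@16:L; in-air after throw: [b3@12:L b2@13:R b1@16:L]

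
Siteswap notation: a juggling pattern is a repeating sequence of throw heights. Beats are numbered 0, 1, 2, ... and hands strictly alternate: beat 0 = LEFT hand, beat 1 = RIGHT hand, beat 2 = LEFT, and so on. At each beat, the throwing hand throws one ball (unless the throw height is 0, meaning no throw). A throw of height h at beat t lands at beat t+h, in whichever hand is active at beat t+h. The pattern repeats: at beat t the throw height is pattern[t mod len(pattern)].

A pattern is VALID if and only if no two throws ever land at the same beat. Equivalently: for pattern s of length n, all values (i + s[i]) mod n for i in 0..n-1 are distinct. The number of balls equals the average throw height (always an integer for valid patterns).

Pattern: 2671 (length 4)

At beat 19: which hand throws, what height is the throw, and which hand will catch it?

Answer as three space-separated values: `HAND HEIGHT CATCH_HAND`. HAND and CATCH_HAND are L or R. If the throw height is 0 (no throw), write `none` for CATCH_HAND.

Answer: R 1 L

Derivation:
Beat 19: 19 mod 2 = 1, so hand = R
Throw height = pattern[19 mod 4] = pattern[3] = 1
Lands at beat 19+1=20, 20 mod 2 = 0, so catch hand = L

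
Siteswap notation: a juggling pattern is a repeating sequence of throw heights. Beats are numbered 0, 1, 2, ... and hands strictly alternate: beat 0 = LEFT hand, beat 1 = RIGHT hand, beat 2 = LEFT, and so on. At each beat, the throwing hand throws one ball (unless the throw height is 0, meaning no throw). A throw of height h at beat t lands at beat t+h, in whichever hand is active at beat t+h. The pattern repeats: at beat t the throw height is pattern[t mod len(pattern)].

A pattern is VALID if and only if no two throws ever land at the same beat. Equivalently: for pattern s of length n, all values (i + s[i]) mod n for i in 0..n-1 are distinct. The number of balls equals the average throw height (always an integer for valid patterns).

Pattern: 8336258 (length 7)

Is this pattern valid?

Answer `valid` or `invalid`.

Answer: valid

Derivation:
i=0: (i + s[i]) mod n = (0 + 8) mod 7 = 1
i=1: (i + s[i]) mod n = (1 + 3) mod 7 = 4
i=2: (i + s[i]) mod n = (2 + 3) mod 7 = 5
i=3: (i + s[i]) mod n = (3 + 6) mod 7 = 2
i=4: (i + s[i]) mod n = (4 + 2) mod 7 = 6
i=5: (i + s[i]) mod n = (5 + 5) mod 7 = 3
i=6: (i + s[i]) mod n = (6 + 8) mod 7 = 0
Residues: [1, 4, 5, 2, 6, 3, 0], distinct: True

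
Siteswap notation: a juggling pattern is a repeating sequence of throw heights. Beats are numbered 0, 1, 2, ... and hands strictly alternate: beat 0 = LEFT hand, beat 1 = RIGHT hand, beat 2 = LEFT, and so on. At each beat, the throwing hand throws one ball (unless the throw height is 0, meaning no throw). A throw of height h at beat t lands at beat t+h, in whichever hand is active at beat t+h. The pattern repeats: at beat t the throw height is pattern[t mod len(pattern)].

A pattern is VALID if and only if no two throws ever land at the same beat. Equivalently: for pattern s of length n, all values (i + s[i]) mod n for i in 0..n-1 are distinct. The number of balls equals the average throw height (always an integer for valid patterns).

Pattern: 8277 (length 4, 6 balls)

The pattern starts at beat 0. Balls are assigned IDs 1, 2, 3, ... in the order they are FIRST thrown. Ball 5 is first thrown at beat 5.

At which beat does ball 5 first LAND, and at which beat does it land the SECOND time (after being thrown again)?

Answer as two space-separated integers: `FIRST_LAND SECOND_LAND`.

Answer: 7 14

Derivation:
Beat 0 (L): throw ball1 h=8 -> lands@8:L; in-air after throw: [b1@8:L]
Beat 1 (R): throw ball2 h=2 -> lands@3:R; in-air after throw: [b2@3:R b1@8:L]
Beat 2 (L): throw ball3 h=7 -> lands@9:R; in-air after throw: [b2@3:R b1@8:L b3@9:R]
Beat 3 (R): throw ball2 h=7 -> lands@10:L; in-air after throw: [b1@8:L b3@9:R b2@10:L]
Beat 4 (L): throw ball4 h=8 -> lands@12:L; in-air after throw: [b1@8:L b3@9:R b2@10:L b4@12:L]
Beat 5 (R): throw ball5 h=2 -> lands@7:R; in-air after throw: [b5@7:R b1@8:L b3@9:R b2@10:L b4@12:L]
Beat 6 (L): throw ball6 h=7 -> lands@13:R; in-air after throw: [b5@7:R b1@8:L b3@9:R b2@10:L b4@12:L b6@13:R]
Beat 7 (R): throw ball5 h=7 -> lands@14:L; in-air after throw: [b1@8:L b3@9:R b2@10:L b4@12:L b6@13:R b5@14:L]
Beat 8 (L): throw ball1 h=8 -> lands@16:L; in-air after throw: [b3@9:R b2@10:L b4@12:L b6@13:R b5@14:L b1@16:L]
Beat 9 (R): throw ball3 h=2 -> lands@11:R; in-air after throw: [b2@10:L b3@11:R b4@12:L b6@13:R b5@14:L b1@16:L]
Beat 10 (L): throw ball2 h=7 -> lands@17:R; in-air after throw: [b3@11:R b4@12:L b6@13:R b5@14:L b1@16:L b2@17:R]
Beat 11 (R): throw ball3 h=7 -> lands@18:L; in-air after throw: [b4@12:L b6@13:R b5@14:L b1@16:L b2@17:R b3@18:L]
Beat 12 (L): throw ball4 h=8 -> lands@20:L; in-air after throw: [b6@13:R b5@14:L b1@16:L b2@17:R b3@18:L b4@20:L]
Beat 13 (R): throw ball6 h=2 -> lands@15:R; in-air after throw: [b5@14:L b6@15:R b1@16:L b2@17:R b3@18:L b4@20:L]
Beat 14 (L): throw ball5 h=7 -> lands@21:R; in-air after throw: [b6@15:R b1@16:L b2@17:R b3@18:L b4@20:L b5@21:R]
Ball 5: thrown@5 h=2 -> first land @7; rethrown@7 h=7 -> second land @14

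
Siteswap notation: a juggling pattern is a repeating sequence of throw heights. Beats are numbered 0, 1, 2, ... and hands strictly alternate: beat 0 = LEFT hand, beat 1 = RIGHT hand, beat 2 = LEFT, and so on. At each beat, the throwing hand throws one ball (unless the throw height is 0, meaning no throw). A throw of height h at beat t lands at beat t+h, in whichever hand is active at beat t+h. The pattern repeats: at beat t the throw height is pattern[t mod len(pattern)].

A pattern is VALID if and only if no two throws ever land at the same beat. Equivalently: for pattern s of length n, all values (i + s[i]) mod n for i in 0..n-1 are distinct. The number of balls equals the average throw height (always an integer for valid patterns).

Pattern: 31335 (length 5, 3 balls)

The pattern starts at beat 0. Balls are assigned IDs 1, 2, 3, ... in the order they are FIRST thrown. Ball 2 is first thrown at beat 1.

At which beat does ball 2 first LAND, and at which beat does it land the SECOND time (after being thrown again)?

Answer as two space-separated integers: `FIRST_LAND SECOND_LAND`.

Answer: 2 5

Derivation:
Beat 0 (L): throw ball1 h=3 -> lands@3:R; in-air after throw: [b1@3:R]
Beat 1 (R): throw ball2 h=1 -> lands@2:L; in-air after throw: [b2@2:L b1@3:R]
Beat 2 (L): throw ball2 h=3 -> lands@5:R; in-air after throw: [b1@3:R b2@5:R]
Beat 3 (R): throw ball1 h=3 -> lands@6:L; in-air after throw: [b2@5:R b1@6:L]
Beat 4 (L): throw ball3 h=5 -> lands@9:R; in-air after throw: [b2@5:R b1@6:L b3@9:R]
Beat 5 (R): throw ball2 h=3 -> lands@8:L; in-air after throw: [b1@6:L b2@8:L b3@9:R]
Ball 2: thrown@1 h=1 -> first land @2; rethrown@2 h=3 -> second land @5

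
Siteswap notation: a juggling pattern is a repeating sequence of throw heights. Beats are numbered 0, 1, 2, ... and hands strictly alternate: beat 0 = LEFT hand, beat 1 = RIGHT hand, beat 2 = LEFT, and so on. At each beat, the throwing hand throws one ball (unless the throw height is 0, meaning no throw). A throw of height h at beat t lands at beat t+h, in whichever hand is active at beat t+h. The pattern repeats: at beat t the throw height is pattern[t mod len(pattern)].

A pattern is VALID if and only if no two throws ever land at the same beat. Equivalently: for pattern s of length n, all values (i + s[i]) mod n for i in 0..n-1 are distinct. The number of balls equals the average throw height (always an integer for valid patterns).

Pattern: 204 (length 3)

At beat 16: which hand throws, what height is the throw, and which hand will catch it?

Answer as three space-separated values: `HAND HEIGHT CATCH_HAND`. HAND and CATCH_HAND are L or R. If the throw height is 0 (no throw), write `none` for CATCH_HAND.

Beat 16: 16 mod 2 = 0, so hand = L
Throw height = pattern[16 mod 3] = pattern[1] = 0

Answer: L 0 none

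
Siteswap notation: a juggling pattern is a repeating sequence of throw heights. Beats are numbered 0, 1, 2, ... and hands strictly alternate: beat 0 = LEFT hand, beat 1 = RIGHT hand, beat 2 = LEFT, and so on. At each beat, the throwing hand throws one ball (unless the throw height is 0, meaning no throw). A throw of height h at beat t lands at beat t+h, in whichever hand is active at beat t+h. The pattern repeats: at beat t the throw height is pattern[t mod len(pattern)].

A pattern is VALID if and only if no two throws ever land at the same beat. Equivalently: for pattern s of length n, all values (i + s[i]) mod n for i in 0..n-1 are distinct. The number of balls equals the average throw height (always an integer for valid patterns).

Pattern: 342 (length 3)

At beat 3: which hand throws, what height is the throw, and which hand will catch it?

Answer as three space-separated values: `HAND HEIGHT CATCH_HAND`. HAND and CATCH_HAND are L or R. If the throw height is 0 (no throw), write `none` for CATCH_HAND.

Beat 3: 3 mod 2 = 1, so hand = R
Throw height = pattern[3 mod 3] = pattern[0] = 3
Lands at beat 3+3=6, 6 mod 2 = 0, so catch hand = L

Answer: R 3 L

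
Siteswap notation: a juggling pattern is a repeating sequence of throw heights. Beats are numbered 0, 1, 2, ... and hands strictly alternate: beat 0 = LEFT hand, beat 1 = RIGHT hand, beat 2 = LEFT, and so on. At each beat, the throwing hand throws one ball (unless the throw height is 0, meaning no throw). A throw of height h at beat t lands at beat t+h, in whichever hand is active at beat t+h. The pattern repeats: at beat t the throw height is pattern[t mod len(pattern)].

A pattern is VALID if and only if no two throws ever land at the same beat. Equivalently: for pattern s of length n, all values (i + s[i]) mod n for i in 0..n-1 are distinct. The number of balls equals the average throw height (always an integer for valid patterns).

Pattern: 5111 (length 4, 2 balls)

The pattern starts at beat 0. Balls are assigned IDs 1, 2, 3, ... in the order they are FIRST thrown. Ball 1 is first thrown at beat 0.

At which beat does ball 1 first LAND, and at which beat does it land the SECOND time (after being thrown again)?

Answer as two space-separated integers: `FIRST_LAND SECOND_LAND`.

Answer: 5 6

Derivation:
Beat 0 (L): throw ball1 h=5 -> lands@5:R; in-air after throw: [b1@5:R]
Beat 1 (R): throw ball2 h=1 -> lands@2:L; in-air after throw: [b2@2:L b1@5:R]
Beat 2 (L): throw ball2 h=1 -> lands@3:R; in-air after throw: [b2@3:R b1@5:R]
Beat 3 (R): throw ball2 h=1 -> lands@4:L; in-air after throw: [b2@4:L b1@5:R]
Beat 4 (L): throw ball2 h=5 -> lands@9:R; in-air after throw: [b1@5:R b2@9:R]
Beat 5 (R): throw ball1 h=1 -> lands@6:L; in-air after throw: [b1@6:L b2@9:R]
Beat 6 (L): throw ball1 h=1 -> lands@7:R; in-air after throw: [b1@7:R b2@9:R]
Ball 1: thrown@0 h=5 -> first land @5; rethrown@5 h=1 -> second land @6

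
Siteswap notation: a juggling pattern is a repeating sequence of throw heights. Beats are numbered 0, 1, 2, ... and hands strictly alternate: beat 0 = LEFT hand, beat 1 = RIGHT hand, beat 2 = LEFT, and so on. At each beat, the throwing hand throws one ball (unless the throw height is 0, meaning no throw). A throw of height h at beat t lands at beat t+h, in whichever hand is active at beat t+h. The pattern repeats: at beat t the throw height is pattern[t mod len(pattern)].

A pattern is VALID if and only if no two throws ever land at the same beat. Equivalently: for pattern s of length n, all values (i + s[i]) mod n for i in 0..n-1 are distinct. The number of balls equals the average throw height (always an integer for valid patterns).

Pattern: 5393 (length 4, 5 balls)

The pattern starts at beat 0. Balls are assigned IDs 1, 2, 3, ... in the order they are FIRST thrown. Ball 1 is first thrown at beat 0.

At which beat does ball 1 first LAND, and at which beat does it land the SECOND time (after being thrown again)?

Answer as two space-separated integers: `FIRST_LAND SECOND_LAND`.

Answer: 5 8

Derivation:
Beat 0 (L): throw ball1 h=5 -> lands@5:R; in-air after throw: [b1@5:R]
Beat 1 (R): throw ball2 h=3 -> lands@4:L; in-air after throw: [b2@4:L b1@5:R]
Beat 2 (L): throw ball3 h=9 -> lands@11:R; in-air after throw: [b2@4:L b1@5:R b3@11:R]
Beat 3 (R): throw ball4 h=3 -> lands@6:L; in-air after throw: [b2@4:L b1@5:R b4@6:L b3@11:R]
Beat 4 (L): throw ball2 h=5 -> lands@9:R; in-air after throw: [b1@5:R b4@6:L b2@9:R b3@11:R]
Beat 5 (R): throw ball1 h=3 -> lands@8:L; in-air after throw: [b4@6:L b1@8:L b2@9:R b3@11:R]
Beat 6 (L): throw ball4 h=9 -> lands@15:R; in-air after throw: [b1@8:L b2@9:R b3@11:R b4@15:R]
Beat 7 (R): throw ball5 h=3 -> lands@10:L; in-air after throw: [b1@8:L b2@9:R b5@10:L b3@11:R b4@15:R]
Beat 8 (L): throw ball1 h=5 -> lands@13:R; in-air after throw: [b2@9:R b5@10:L b3@11:R b1@13:R b4@15:R]
Ball 1: thrown@0 h=5 -> first land @5; rethrown@5 h=3 -> second land @8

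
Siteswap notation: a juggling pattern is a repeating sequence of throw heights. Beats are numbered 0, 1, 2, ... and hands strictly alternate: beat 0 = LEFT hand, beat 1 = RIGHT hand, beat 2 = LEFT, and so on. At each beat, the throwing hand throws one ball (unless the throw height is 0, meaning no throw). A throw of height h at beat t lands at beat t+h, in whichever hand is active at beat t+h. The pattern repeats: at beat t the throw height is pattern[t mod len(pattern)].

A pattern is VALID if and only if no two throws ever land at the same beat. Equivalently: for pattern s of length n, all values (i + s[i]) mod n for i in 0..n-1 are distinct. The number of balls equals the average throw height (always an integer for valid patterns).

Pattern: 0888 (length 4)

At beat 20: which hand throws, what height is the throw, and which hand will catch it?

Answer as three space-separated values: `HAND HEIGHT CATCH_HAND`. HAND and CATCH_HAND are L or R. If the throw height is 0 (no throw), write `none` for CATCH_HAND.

Answer: L 0 none

Derivation:
Beat 20: 20 mod 2 = 0, so hand = L
Throw height = pattern[20 mod 4] = pattern[0] = 0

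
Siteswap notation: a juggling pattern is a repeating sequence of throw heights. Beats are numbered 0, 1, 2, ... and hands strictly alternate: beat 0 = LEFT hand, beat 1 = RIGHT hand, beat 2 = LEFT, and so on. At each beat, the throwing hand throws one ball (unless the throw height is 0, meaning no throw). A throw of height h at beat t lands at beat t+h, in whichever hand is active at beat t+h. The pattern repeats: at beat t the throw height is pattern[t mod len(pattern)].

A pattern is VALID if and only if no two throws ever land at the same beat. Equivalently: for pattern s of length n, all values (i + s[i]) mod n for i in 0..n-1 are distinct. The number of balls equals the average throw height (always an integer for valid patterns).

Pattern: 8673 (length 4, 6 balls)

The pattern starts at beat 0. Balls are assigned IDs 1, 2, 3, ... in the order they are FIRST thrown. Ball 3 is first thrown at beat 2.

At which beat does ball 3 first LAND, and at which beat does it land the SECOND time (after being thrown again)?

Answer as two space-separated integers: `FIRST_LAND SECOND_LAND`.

Answer: 9 15

Derivation:
Beat 0 (L): throw ball1 h=8 -> lands@8:L; in-air after throw: [b1@8:L]
Beat 1 (R): throw ball2 h=6 -> lands@7:R; in-air after throw: [b2@7:R b1@8:L]
Beat 2 (L): throw ball3 h=7 -> lands@9:R; in-air after throw: [b2@7:R b1@8:L b3@9:R]
Beat 3 (R): throw ball4 h=3 -> lands@6:L; in-air after throw: [b4@6:L b2@7:R b1@8:L b3@9:R]
Beat 4 (L): throw ball5 h=8 -> lands@12:L; in-air after throw: [b4@6:L b2@7:R b1@8:L b3@9:R b5@12:L]
Beat 5 (R): throw ball6 h=6 -> lands@11:R; in-air after throw: [b4@6:L b2@7:R b1@8:L b3@9:R b6@11:R b5@12:L]
Beat 6 (L): throw ball4 h=7 -> lands@13:R; in-air after throw: [b2@7:R b1@8:L b3@9:R b6@11:R b5@12:L b4@13:R]
Beat 7 (R): throw ball2 h=3 -> lands@10:L; in-air after throw: [b1@8:L b3@9:R b2@10:L b6@11:R b5@12:L b4@13:R]
Beat 8 (L): throw ball1 h=8 -> lands@16:L; in-air after throw: [b3@9:R b2@10:L b6@11:R b5@12:L b4@13:R b1@16:L]
Beat 9 (R): throw ball3 h=6 -> lands@15:R; in-air after throw: [b2@10:L b6@11:R b5@12:L b4@13:R b3@15:R b1@16:L]
Beat 10 (L): throw ball2 h=7 -> lands@17:R; in-air after throw: [b6@11:R b5@12:L b4@13:R b3@15:R b1@16:L b2@17:R]
Beat 11 (R): throw ball6 h=3 -> lands@14:L; in-air after throw: [b5@12:L b4@13:R b6@14:L b3@15:R b1@16:L b2@17:R]
Ball 3: thrown@2 h=7 -> first land @9; rethrown@9 h=6 -> second land @15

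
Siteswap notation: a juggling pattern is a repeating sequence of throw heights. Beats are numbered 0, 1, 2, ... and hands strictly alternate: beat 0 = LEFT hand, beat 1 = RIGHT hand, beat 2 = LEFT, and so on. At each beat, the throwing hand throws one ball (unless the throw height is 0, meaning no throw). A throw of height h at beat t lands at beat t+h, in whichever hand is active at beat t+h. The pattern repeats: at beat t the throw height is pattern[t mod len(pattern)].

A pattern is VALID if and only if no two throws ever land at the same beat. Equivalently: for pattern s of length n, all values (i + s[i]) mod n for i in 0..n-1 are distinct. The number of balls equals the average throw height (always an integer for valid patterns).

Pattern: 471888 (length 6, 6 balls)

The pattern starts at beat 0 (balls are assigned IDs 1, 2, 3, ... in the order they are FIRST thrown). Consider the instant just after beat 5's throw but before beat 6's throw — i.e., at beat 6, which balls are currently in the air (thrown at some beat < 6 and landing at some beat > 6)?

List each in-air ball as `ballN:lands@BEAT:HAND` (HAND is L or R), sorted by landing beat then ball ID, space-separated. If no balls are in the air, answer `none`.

Answer: ball2:lands@8:L ball3:lands@11:R ball1:lands@12:L ball4:lands@13:R

Derivation:
Beat 0 (L): throw ball1 h=4 -> lands@4:L; in-air after throw: [b1@4:L]
Beat 1 (R): throw ball2 h=7 -> lands@8:L; in-air after throw: [b1@4:L b2@8:L]
Beat 2 (L): throw ball3 h=1 -> lands@3:R; in-air after throw: [b3@3:R b1@4:L b2@8:L]
Beat 3 (R): throw ball3 h=8 -> lands@11:R; in-air after throw: [b1@4:L b2@8:L b3@11:R]
Beat 4 (L): throw ball1 h=8 -> lands@12:L; in-air after throw: [b2@8:L b3@11:R b1@12:L]
Beat 5 (R): throw ball4 h=8 -> lands@13:R; in-air after throw: [b2@8:L b3@11:R b1@12:L b4@13:R]
Beat 6 (L): throw ball5 h=4 -> lands@10:L; in-air after throw: [b2@8:L b5@10:L b3@11:R b1@12:L b4@13:R]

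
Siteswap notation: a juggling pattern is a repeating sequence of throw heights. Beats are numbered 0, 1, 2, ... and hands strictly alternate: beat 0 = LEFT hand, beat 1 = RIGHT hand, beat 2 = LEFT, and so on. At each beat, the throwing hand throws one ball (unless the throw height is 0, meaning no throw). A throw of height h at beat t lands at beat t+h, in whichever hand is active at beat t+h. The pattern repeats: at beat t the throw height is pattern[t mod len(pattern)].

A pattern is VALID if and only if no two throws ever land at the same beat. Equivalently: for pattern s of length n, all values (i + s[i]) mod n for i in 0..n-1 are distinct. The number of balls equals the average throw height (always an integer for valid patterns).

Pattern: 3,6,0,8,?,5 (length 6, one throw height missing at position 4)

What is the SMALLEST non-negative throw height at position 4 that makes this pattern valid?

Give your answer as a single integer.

i=0: (0 + 3) mod 6 = 3
i=1: (1 + 6) mod 6 = 1
i=2: (2 + 0) mod 6 = 2
i=3: (3 + 8) mod 6 = 5
i=4: s[i]=? (unknown)
i=5: (5 + 5) mod 6 = 4
Known residues: [1, 2, 3, 4, 5]; need a permutation of 0..5, so missing residue r = 0
Need (4 + s) mod 6 = 0; smallest s = (0 - 4) mod 6 = 2

Answer: 2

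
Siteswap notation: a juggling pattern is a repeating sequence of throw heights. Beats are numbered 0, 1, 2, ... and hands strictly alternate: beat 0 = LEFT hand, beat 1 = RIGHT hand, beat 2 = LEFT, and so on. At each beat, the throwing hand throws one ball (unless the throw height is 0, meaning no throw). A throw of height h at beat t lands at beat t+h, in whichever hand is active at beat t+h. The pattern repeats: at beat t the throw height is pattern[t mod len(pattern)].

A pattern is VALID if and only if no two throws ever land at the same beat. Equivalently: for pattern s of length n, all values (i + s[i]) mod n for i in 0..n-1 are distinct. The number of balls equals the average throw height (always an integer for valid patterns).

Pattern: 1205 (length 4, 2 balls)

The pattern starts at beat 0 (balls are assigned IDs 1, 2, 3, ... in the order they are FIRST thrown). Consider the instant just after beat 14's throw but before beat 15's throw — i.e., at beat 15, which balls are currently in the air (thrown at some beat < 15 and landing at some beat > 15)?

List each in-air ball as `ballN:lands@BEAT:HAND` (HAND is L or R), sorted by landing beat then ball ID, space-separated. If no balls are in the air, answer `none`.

Answer: ball1:lands@16:L

Derivation:
Beat 0 (L): throw ball1 h=1 -> lands@1:R; in-air after throw: [b1@1:R]
Beat 1 (R): throw ball1 h=2 -> lands@3:R; in-air after throw: [b1@3:R]
Beat 3 (R): throw ball1 h=5 -> lands@8:L; in-air after throw: [b1@8:L]
Beat 4 (L): throw ball2 h=1 -> lands@5:R; in-air after throw: [b2@5:R b1@8:L]
Beat 5 (R): throw ball2 h=2 -> lands@7:R; in-air after throw: [b2@7:R b1@8:L]
Beat 7 (R): throw ball2 h=5 -> lands@12:L; in-air after throw: [b1@8:L b2@12:L]
Beat 8 (L): throw ball1 h=1 -> lands@9:R; in-air after throw: [b1@9:R b2@12:L]
Beat 9 (R): throw ball1 h=2 -> lands@11:R; in-air after throw: [b1@11:R b2@12:L]
Beat 11 (R): throw ball1 h=5 -> lands@16:L; in-air after throw: [b2@12:L b1@16:L]
Beat 12 (L): throw ball2 h=1 -> lands@13:R; in-air after throw: [b2@13:R b1@16:L]
Beat 13 (R): throw ball2 h=2 -> lands@15:R; in-air after throw: [b2@15:R b1@16:L]
Beat 15 (R): throw ball2 h=5 -> lands@20:L; in-air after throw: [b1@16:L b2@20:L]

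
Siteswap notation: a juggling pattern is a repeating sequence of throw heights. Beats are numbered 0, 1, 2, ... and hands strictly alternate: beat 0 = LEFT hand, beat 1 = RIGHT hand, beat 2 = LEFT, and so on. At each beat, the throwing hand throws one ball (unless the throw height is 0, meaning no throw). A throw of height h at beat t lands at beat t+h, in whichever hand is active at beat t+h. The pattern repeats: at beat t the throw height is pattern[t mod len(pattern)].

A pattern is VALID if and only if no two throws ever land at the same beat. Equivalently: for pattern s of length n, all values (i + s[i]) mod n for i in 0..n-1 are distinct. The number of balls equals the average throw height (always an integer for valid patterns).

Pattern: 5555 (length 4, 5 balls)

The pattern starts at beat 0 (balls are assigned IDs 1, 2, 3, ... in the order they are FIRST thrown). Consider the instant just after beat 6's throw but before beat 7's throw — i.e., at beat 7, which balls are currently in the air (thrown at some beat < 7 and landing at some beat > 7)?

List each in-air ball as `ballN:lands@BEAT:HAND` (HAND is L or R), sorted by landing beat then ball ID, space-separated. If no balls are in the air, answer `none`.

Beat 0 (L): throw ball1 h=5 -> lands@5:R; in-air after throw: [b1@5:R]
Beat 1 (R): throw ball2 h=5 -> lands@6:L; in-air after throw: [b1@5:R b2@6:L]
Beat 2 (L): throw ball3 h=5 -> lands@7:R; in-air after throw: [b1@5:R b2@6:L b3@7:R]
Beat 3 (R): throw ball4 h=5 -> lands@8:L; in-air after throw: [b1@5:R b2@6:L b3@7:R b4@8:L]
Beat 4 (L): throw ball5 h=5 -> lands@9:R; in-air after throw: [b1@5:R b2@6:L b3@7:R b4@8:L b5@9:R]
Beat 5 (R): throw ball1 h=5 -> lands@10:L; in-air after throw: [b2@6:L b3@7:R b4@8:L b5@9:R b1@10:L]
Beat 6 (L): throw ball2 h=5 -> lands@11:R; in-air after throw: [b3@7:R b4@8:L b5@9:R b1@10:L b2@11:R]
Beat 7 (R): throw ball3 h=5 -> lands@12:L; in-air after throw: [b4@8:L b5@9:R b1@10:L b2@11:R b3@12:L]

Answer: ball4:lands@8:L ball5:lands@9:R ball1:lands@10:L ball2:lands@11:R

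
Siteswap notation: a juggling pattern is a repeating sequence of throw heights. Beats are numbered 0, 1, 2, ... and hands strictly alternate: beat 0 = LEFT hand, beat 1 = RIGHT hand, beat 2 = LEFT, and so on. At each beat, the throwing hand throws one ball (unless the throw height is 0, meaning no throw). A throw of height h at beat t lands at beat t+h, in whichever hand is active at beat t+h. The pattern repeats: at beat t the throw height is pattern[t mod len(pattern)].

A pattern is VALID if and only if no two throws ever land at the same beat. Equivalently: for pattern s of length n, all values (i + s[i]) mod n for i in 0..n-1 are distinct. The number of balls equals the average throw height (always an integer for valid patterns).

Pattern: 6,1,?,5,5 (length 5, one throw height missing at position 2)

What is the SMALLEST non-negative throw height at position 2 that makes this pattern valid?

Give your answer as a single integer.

i=0: (0 + 6) mod 5 = 1
i=1: (1 + 1) mod 5 = 2
i=2: s[i]=? (unknown)
i=3: (3 + 5) mod 5 = 3
i=4: (4 + 5) mod 5 = 4
Known residues: [1, 2, 3, 4]; need a permutation of 0..4, so missing residue r = 0
Need (2 + s) mod 5 = 0; smallest s = (0 - 2) mod 5 = 3

Answer: 3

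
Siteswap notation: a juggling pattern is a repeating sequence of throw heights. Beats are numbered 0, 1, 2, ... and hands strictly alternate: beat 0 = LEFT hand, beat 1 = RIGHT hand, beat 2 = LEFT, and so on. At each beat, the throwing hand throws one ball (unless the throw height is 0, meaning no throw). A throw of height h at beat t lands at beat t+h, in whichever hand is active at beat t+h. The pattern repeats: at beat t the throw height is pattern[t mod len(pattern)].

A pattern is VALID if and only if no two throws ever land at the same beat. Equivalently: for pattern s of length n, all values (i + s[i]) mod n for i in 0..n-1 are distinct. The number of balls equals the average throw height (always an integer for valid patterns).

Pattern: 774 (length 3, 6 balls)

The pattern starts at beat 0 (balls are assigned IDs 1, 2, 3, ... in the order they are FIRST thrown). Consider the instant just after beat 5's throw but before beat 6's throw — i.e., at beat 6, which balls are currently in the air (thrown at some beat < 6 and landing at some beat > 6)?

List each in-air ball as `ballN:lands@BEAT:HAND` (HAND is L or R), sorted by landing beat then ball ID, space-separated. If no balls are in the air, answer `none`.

Answer: ball1:lands@7:R ball2:lands@8:L ball6:lands@9:R ball4:lands@10:L ball5:lands@11:R

Derivation:
Beat 0 (L): throw ball1 h=7 -> lands@7:R; in-air after throw: [b1@7:R]
Beat 1 (R): throw ball2 h=7 -> lands@8:L; in-air after throw: [b1@7:R b2@8:L]
Beat 2 (L): throw ball3 h=4 -> lands@6:L; in-air after throw: [b3@6:L b1@7:R b2@8:L]
Beat 3 (R): throw ball4 h=7 -> lands@10:L; in-air after throw: [b3@6:L b1@7:R b2@8:L b4@10:L]
Beat 4 (L): throw ball5 h=7 -> lands@11:R; in-air after throw: [b3@6:L b1@7:R b2@8:L b4@10:L b5@11:R]
Beat 5 (R): throw ball6 h=4 -> lands@9:R; in-air after throw: [b3@6:L b1@7:R b2@8:L b6@9:R b4@10:L b5@11:R]
Beat 6 (L): throw ball3 h=7 -> lands@13:R; in-air after throw: [b1@7:R b2@8:L b6@9:R b4@10:L b5@11:R b3@13:R]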